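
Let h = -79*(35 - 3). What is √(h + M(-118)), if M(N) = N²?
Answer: 2*√2849 ≈ 106.75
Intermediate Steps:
h = -2528 (h = -79*32 = -2528)
√(h + M(-118)) = √(-2528 + (-118)²) = √(-2528 + 13924) = √11396 = 2*√2849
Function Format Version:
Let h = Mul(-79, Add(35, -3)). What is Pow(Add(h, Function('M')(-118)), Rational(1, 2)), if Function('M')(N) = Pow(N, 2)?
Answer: Mul(2, Pow(2849, Rational(1, 2))) ≈ 106.75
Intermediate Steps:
h = -2528 (h = Mul(-79, 32) = -2528)
Pow(Add(h, Function('M')(-118)), Rational(1, 2)) = Pow(Add(-2528, Pow(-118, 2)), Rational(1, 2)) = Pow(Add(-2528, 13924), Rational(1, 2)) = Pow(11396, Rational(1, 2)) = Mul(2, Pow(2849, Rational(1, 2)))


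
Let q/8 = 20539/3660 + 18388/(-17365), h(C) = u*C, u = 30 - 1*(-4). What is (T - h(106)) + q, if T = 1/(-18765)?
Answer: -14182623888671/3975421545 ≈ -3567.6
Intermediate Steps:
u = 34 (u = 30 + 4 = 34)
h(C) = 34*C
T = -1/18765 ≈ -5.3291e-5
q = 115743862/3177795 (q = 8*(20539/3660 + 18388/(-17365)) = 8*(20539*(1/3660) + 18388*(-1/17365)) = 8*(20539/3660 - 18388/17365) = 8*(57871931/12711180) = 115743862/3177795 ≈ 36.423)
(T - h(106)) + q = (-1/18765 - 34*106) + 115743862/3177795 = (-1/18765 - 1*3604) + 115743862/3177795 = (-1/18765 - 3604) + 115743862/3177795 = -67629061/18765 + 115743862/3177795 = -14182623888671/3975421545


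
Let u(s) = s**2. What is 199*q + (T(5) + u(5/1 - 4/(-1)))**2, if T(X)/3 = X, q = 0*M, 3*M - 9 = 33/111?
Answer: 9216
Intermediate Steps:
M = 344/111 (M = 3 + (33/111)/3 = 3 + (33*(1/111))/3 = 3 + (1/3)*(11/37) = 3 + 11/111 = 344/111 ≈ 3.0991)
q = 0 (q = 0*(344/111) = 0)
T(X) = 3*X
199*q + (T(5) + u(5/1 - 4/(-1)))**2 = 199*0 + (3*5 + (5/1 - 4/(-1))**2)**2 = 0 + (15 + (5*1 - 4*(-1))**2)**2 = 0 + (15 + (5 + 4)**2)**2 = 0 + (15 + 9**2)**2 = 0 + (15 + 81)**2 = 0 + 96**2 = 0 + 9216 = 9216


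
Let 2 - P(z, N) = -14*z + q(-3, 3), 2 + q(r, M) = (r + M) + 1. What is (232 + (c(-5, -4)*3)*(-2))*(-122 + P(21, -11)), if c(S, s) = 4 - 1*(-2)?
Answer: 34300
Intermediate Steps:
q(r, M) = -1 + M + r (q(r, M) = -2 + ((r + M) + 1) = -2 + ((M + r) + 1) = -2 + (1 + M + r) = -1 + M + r)
c(S, s) = 6 (c(S, s) = 4 + 2 = 6)
P(z, N) = 3 + 14*z (P(z, N) = 2 - (-14*z + (-1 + 3 - 3)) = 2 - (-14*z - 1) = 2 - (-1 - 14*z) = 2 + (1 + 14*z) = 3 + 14*z)
(232 + (c(-5, -4)*3)*(-2))*(-122 + P(21, -11)) = (232 + (6*3)*(-2))*(-122 + (3 + 14*21)) = (232 + 18*(-2))*(-122 + (3 + 294)) = (232 - 36)*(-122 + 297) = 196*175 = 34300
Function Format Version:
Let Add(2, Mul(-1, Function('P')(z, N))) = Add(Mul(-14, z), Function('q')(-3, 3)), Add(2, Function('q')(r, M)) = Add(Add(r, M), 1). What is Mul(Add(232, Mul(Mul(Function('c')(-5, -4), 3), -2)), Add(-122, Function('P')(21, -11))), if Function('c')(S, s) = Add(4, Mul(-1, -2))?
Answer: 34300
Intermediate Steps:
Function('q')(r, M) = Add(-1, M, r) (Function('q')(r, M) = Add(-2, Add(Add(r, M), 1)) = Add(-2, Add(Add(M, r), 1)) = Add(-2, Add(1, M, r)) = Add(-1, M, r))
Function('c')(S, s) = 6 (Function('c')(S, s) = Add(4, 2) = 6)
Function('P')(z, N) = Add(3, Mul(14, z)) (Function('P')(z, N) = Add(2, Mul(-1, Add(Mul(-14, z), Add(-1, 3, -3)))) = Add(2, Mul(-1, Add(Mul(-14, z), -1))) = Add(2, Mul(-1, Add(-1, Mul(-14, z)))) = Add(2, Add(1, Mul(14, z))) = Add(3, Mul(14, z)))
Mul(Add(232, Mul(Mul(Function('c')(-5, -4), 3), -2)), Add(-122, Function('P')(21, -11))) = Mul(Add(232, Mul(Mul(6, 3), -2)), Add(-122, Add(3, Mul(14, 21)))) = Mul(Add(232, Mul(18, -2)), Add(-122, Add(3, 294))) = Mul(Add(232, -36), Add(-122, 297)) = Mul(196, 175) = 34300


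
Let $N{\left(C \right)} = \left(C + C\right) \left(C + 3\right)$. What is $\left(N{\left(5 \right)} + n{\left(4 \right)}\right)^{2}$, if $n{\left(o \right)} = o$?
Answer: $7056$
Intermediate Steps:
$N{\left(C \right)} = 2 C \left(3 + C\right)$
$\left(N{\left(5 \right)} + n{\left(4 \right)}\right)^{2} = \left(2 \cdot 5 \left(3 + 5\right) + 4\right)^{2} = \left(2 \cdot 5 \cdot 8 + 4\right)^{2} = \left(80 + 4\right)^{2} = 84^{2} = 7056$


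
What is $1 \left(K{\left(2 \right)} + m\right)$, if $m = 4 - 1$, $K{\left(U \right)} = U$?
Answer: $5$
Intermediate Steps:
$m = 3$
$1 \left(K{\left(2 \right)} + m\right) = 1 \left(2 + 3\right) = 1 \cdot 5 = 5$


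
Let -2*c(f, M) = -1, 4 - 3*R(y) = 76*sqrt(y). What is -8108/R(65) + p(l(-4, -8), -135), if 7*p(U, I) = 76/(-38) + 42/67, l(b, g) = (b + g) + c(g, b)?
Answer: 14149/224584 + 115539*sqrt(65)/23464 ≈ 39.762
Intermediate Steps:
R(y) = 4/3 - 76*sqrt(y)/3
c(f, M) = 1/2 (c(f, M) = -1/2*(-1) = 1/2)
l(b, g) = 1/2 + b + g (l(b, g) = (b + g) + 1/2 = 1/2 + b + g)
p(U, I) = -92/469 (p(U, I) = (76/(-38) + 42/67)/7 = (76*(-1/38) + 42*(1/67))/7 = (-2 + 42/67)/7 = (1/7)*(-92/67) = -92/469)
-8108/R(65) + p(l(-4, -8), -135) = -8108/(4/3 - 76*sqrt(65)/3) - 92/469 = -92/469 - 8108/(4/3 - 76*sqrt(65)/3)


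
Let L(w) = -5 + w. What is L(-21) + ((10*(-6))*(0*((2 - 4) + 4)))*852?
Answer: -26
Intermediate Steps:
L(-21) + ((10*(-6))*(0*((2 - 4) + 4)))*852 = (-5 - 21) + ((10*(-6))*(0*((2 - 4) + 4)))*852 = -26 - 0*(-2 + 4)*852 = -26 - 0*2*852 = -26 - 60*0*852 = -26 + 0*852 = -26 + 0 = -26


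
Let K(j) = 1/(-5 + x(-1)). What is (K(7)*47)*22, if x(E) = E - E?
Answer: -1034/5 ≈ -206.80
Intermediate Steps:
x(E) = 0
K(j) = -⅕ (K(j) = 1/(-5 + 0) = 1/(-5) = -⅕)
(K(7)*47)*22 = -⅕*47*22 = -47/5*22 = -1034/5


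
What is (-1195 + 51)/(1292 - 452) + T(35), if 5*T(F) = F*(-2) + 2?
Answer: -1571/105 ≈ -14.962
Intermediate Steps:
T(F) = 2/5 - 2*F/5 (T(F) = (F*(-2) + 2)/5 = (-2*F + 2)/5 = (2 - 2*F)/5 = 2/5 - 2*F/5)
(-1195 + 51)/(1292 - 452) + T(35) = (-1195 + 51)/(1292 - 452) + (2/5 - 2/5*35) = -1144/840 + (2/5 - 14) = -1144*1/840 - 68/5 = -143/105 - 68/5 = -1571/105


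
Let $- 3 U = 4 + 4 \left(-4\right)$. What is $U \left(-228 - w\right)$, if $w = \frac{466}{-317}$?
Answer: $- \frac{287240}{317} \approx -906.12$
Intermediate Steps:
$w = - \frac{466}{317}$ ($w = 466 \left(- \frac{1}{317}\right) = - \frac{466}{317} \approx -1.47$)
$U = 4$ ($U = - \frac{4 + 4 \left(-4\right)}{3} = - \frac{4 - 16}{3} = \left(- \frac{1}{3}\right) \left(-12\right) = 4$)
$U \left(-228 - w\right) = 4 \left(-228 - - \frac{466}{317}\right) = 4 \left(-228 + \frac{466}{317}\right) = 4 \left(- \frac{71810}{317}\right) = - \frac{287240}{317}$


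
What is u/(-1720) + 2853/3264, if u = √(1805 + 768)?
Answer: 951/1088 - √2573/1720 ≈ 0.84459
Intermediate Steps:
u = √2573 ≈ 50.725
u/(-1720) + 2853/3264 = √2573/(-1720) + 2853/3264 = √2573*(-1/1720) + 2853*(1/3264) = -√2573/1720 + 951/1088 = 951/1088 - √2573/1720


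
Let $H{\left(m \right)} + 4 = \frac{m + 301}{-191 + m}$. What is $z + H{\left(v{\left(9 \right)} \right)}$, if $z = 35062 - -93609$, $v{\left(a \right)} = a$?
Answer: $\frac{11708542}{91} \approx 1.2867 \cdot 10^{5}$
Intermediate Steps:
$H{\left(m \right)} = -4 + \frac{301 + m}{-191 + m}$ ($H{\left(m \right)} = -4 + \frac{m + 301}{-191 + m} = -4 + \frac{301 + m}{-191 + m}$)
$z = 128671$ ($z = 35062 + 93609 = 128671$)
$z + H{\left(v{\left(9 \right)} \right)} = 128671 + \frac{3 \left(355 - 9\right)}{-191 + 9} = 128671 + \frac{3 \left(355 - 9\right)}{-182} = 128671 + 3 \left(- \frac{1}{182}\right) 346 = 128671 - \frac{519}{91} = \frac{11708542}{91}$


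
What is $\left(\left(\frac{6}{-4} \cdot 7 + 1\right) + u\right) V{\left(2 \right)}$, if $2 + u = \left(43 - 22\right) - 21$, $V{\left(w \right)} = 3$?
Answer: $- \frac{69}{2} \approx -34.5$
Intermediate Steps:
$u = -2$ ($u = -2 + \left(\left(43 - 22\right) - 21\right) = -2 + \left(21 - 21\right) = -2 + 0 = -2$)
$\left(\left(\frac{6}{-4} \cdot 7 + 1\right) + u\right) V{\left(2 \right)} = \left(\left(\frac{6}{-4} \cdot 7 + 1\right) - 2\right) 3 = \left(\left(6 \left(- \frac{1}{4}\right) 7 + 1\right) - 2\right) 3 = \left(\left(\left(- \frac{3}{2}\right) 7 + 1\right) - 2\right) 3 = \left(\left(- \frac{21}{2} + 1\right) - 2\right) 3 = \left(- \frac{19}{2} - 2\right) 3 = \left(- \frac{23}{2}\right) 3 = - \frac{69}{2}$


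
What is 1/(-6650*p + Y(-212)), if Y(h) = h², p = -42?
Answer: 1/324244 ≈ 3.0841e-6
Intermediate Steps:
1/(-6650*p + Y(-212)) = 1/(-6650*(-42) + (-212)²) = 1/(279300 + 44944) = 1/324244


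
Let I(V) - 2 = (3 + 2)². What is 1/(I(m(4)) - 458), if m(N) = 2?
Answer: -1/431 ≈ -0.0023202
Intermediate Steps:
I(V) = 27 (I(V) = 2 + (3 + 2)² = 2 + 5² = 2 + 25 = 27)
1/(I(m(4)) - 458) = 1/(27 - 458) = 1/(-431) = -1/431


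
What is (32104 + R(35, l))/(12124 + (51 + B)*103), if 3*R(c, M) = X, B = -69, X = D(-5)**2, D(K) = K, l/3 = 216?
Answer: 96337/30810 ≈ 3.1268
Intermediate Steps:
l = 648 (l = 3*216 = 648)
X = 25 (X = (-5)**2 = 25)
R(c, M) = 25/3 (R(c, M) = (1/3)*25 = 25/3)
(32104 + R(35, l))/(12124 + (51 + B)*103) = (32104 + 25/3)/(12124 + (51 - 69)*103) = 96337/(3*(12124 - 18*103)) = 96337/(3*(12124 - 1854)) = (96337/3)/10270 = (96337/3)*(1/10270) = 96337/30810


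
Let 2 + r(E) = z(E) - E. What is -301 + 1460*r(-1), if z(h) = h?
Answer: -3221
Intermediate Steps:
r(E) = -2 (r(E) = -2 + (E - E) = -2 + 0 = -2)
-301 + 1460*r(-1) = -301 + 1460*(-2) = -301 - 2920 = -3221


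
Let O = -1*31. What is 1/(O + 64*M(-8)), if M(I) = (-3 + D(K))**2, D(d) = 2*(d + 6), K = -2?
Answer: 1/1569 ≈ 0.00063735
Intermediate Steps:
D(d) = 12 + 2*d (D(d) = 2*(6 + d) = 12 + 2*d)
M(I) = 25 (M(I) = (-3 + (12 + 2*(-2)))**2 = (-3 + (12 - 4))**2 = (-3 + 8)**2 = 5**2 = 25)
O = -31
1/(O + 64*M(-8)) = 1/(-31 + 64*25) = 1/(-31 + 1600) = 1/1569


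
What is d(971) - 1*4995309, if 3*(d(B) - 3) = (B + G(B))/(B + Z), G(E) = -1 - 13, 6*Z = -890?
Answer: -12328414251/2468 ≈ -4.9953e+6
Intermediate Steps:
Z = -445/3 (Z = (⅙)*(-890) = -445/3 ≈ -148.33)
G(E) = -14
d(B) = 3 + (-14 + B)/(3*(-445/3 + B)) (d(B) = 3 + ((B - 14)/(B - 445/3))/3 = 3 + ((-14 + B)/(-445/3 + B))/3 = 3 + (-14 + B)/(3*(-445/3 + B)))
d(971) - 1*4995309 = (-1349 + 10*971)/(-445 + 3*971) - 1*4995309 = (-1349 + 9710)/(-445 + 2913) - 4995309 = 8361/2468 - 4995309 = -12328414251/2468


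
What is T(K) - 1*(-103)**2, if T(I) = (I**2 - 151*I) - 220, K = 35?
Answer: -14889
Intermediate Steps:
T(I) = -220 + I**2 - 151*I
T(K) - 1*(-103)**2 = (-220 + 35**2 - 151*35) - 1*(-103)**2 = (-220 + 1225 - 5285) - 1*10609 = -4280 - 10609 = -14889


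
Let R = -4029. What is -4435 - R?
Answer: -406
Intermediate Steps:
-4435 - R = -4435 - 1*(-4029) = -4435 + 4029 = -406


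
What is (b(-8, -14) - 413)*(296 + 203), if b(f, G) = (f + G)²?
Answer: 35429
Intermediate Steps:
b(f, G) = (G + f)²
(b(-8, -14) - 413)*(296 + 203) = ((-14 - 8)² - 413)*(296 + 203) = ((-22)² - 413)*499 = (484 - 413)*499 = 71*499 = 35429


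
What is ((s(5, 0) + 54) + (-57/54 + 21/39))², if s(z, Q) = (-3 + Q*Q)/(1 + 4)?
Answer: 3828268129/1368900 ≈ 2796.6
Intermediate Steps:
s(z, Q) = -⅗ + Q²/5 (s(z, Q) = (-3 + Q²)/5 = (-3 + Q²)*(⅕) = -⅗ + Q²/5)
((s(5, 0) + 54) + (-57/54 + 21/39))² = (((-⅗ + (⅕)*0²) + 54) + (-57/54 + 21/39))² = (((-⅗ + (⅕)*0) + 54) + (-57*1/54 + 21*(1/39)))² = (((-⅗ + 0) + 54) + (-19/18 + 7/13))² = ((-⅗ + 54) - 121/234)² = (267/5 - 121/234)² = (61873/1170)² = 3828268129/1368900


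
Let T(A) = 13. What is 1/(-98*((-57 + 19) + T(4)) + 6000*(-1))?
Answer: -1/3550 ≈ -0.00028169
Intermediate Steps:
1/(-98*((-57 + 19) + T(4)) + 6000*(-1)) = 1/(-98*((-57 + 19) + 13) + 6000*(-1)) = 1/(-98*(-38 + 13) - 6000) = 1/(-98*(-25) - 6000) = 1/(2450 - 6000) = 1/(-3550) = -1/3550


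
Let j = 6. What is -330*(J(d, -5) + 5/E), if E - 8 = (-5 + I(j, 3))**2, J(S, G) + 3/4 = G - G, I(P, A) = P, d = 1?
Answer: 385/6 ≈ 64.167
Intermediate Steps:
J(S, G) = -3/4 (J(S, G) = -3/4 + (G - G) = -3/4 + 0 = -3/4)
E = 9 (E = 8 + (-5 + 6)**2 = 8 + 1**2 = 8 + 1 = 9)
-330*(J(d, -5) + 5/E) = -330*(-3/4 + 5/9) = -330*(-7/36) = 385/6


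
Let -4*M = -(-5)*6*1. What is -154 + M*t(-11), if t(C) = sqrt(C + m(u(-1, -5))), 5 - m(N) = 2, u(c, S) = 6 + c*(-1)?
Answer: -154 - 15*I*sqrt(2) ≈ -154.0 - 21.213*I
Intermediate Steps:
u(c, S) = 6 - c
m(N) = 3 (m(N) = 5 - 1*2 = 5 - 2 = 3)
t(C) = sqrt(3 + C) (t(C) = sqrt(C + 3) = sqrt(3 + C))
M = -15/2 (M = -(-(-5)*6)/4 = -(-5*(-6))/4 = -15/2 ≈ -7.5000)
-154 + M*t(-11) = -154 - 15*sqrt(3 - 11)/2 = -154 - 15*I*sqrt(2)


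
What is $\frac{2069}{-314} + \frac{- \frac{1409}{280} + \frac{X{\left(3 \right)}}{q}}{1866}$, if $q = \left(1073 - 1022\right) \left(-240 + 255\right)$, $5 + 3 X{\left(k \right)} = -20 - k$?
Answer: $- \frac{248193834983}{37651476240} \approx -6.5919$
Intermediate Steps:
$X{\left(k \right)} = - \frac{25}{3} - \frac{k}{3}$ ($X{\left(k \right)} = - \frac{5}{3} + \frac{-20 - k}{3} = - \frac{5}{3} - \left(\frac{20}{3} + \frac{k}{3}\right) = - \frac{25}{3} - \frac{k}{3}$)
$q = 765$ ($q = 51 \cdot 15 = 765$)
$\frac{2069}{-314} + \frac{- \frac{1409}{280} + \frac{X{\left(3 \right)}}{q}}{1866} = \frac{2069}{-314} + \frac{- \frac{1409}{280} + \frac{- \frac{25}{3} - 1}{765}}{1866} = 2069 \left(- \frac{1}{314}\right) + \left(\left(-1409\right) \frac{1}{280} + \left(- \frac{25}{3} - 1\right) \frac{1}{765}\right) \frac{1}{1866} = - \frac{2069}{314} + \left(- \frac{1409}{280} - \frac{28}{2295}\right) \frac{1}{1866} = - \frac{2069}{314} - \frac{648299}{239818320} = - \frac{248193834983}{37651476240}$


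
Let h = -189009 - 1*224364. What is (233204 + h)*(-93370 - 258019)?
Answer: 63309404741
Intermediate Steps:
h = -413373 (h = -189009 - 224364 = -413373)
(233204 + h)*(-93370 - 258019) = (233204 - 413373)*(-93370 - 258019) = -180169*(-351389) = 63309404741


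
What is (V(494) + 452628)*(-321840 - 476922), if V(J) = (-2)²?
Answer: -361545241584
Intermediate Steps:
V(J) = 4
(V(494) + 452628)*(-321840 - 476922) = (4 + 452628)*(-321840 - 476922) = 452632*(-798762) = -361545241584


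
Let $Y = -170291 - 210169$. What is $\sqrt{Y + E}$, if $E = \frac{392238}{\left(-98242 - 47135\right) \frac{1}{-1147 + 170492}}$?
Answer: $\frac{i \sqrt{218484899238010}}{16153} \approx 915.08 i$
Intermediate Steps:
$E = - \frac{7380393790}{16153}$ ($E = \frac{392238}{\left(-145377\right) \frac{1}{169345}} = \frac{392238}{- \frac{145377}{169345}} = 392238 \left(- \frac{169345}{145377}\right) = - \frac{7380393790}{16153} \approx -4.5691 \cdot 10^{5}$)
$Y = -380460$
$\sqrt{Y + E} = \sqrt{-380460 - \frac{7380393790}{16153}} = \sqrt{- \frac{13525964170}{16153}} = \frac{i \sqrt{218484899238010}}{16153}$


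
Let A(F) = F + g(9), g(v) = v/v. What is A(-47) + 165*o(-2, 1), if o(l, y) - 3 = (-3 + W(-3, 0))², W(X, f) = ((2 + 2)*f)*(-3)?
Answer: 1934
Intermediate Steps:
W(X, f) = -12*f (W(X, f) = (4*f)*(-3) = -12*f)
o(l, y) = 12 (o(l, y) = 3 + (-3 - 12*0)² = 3 + (-3 + 0)² = 3 + (-3)² = 3 + 9 = 12)
g(v) = 1
A(F) = 1 + F (A(F) = F + 1 = 1 + F)
A(-47) + 165*o(-2, 1) = (1 - 47) + 165*12 = -46 + 1980 = 1934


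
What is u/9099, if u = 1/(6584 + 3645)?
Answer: 1/93073671 ≈ 1.0744e-8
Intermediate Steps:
u = 1/10229 ≈ 9.7761e-5
u/9099 = (1/10229)/9099 = (1/10229)*(1/9099) = 1/93073671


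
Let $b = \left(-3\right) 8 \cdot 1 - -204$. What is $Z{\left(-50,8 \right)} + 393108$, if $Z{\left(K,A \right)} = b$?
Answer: $393288$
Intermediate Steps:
$b = 180$ ($b = \left(-24\right) 1 + 204 = -24 + 204 = 180$)
$Z{\left(K,A \right)} = 180$
$Z{\left(-50,8 \right)} + 393108 = 180 + 393108 = 393288$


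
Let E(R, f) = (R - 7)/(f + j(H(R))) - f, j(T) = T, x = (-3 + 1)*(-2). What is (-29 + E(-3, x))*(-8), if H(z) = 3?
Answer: 1928/7 ≈ 275.43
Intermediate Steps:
x = 4 (x = -2*(-2) = 4)
E(R, f) = -f + (-7 + R)/(3 + f) (E(R, f) = (R - 7)/(f + 3) - f = (-7 + R)/(3 + f) - f = -f + (-7 + R)/(3 + f))
(-29 + E(-3, x))*(-8) = (-29 + (-7 - 3 - 1*4² - 3*4)/(3 + 4))*(-8) = (-29 + (-7 - 3 - 1*16 - 12)/7)*(-8) = (-29 + (-7 - 3 - 16 - 12)/7)*(-8) = (-29 + (⅐)*(-38))*(-8) = (-29 - 38/7)*(-8) = -241/7*(-8) = 1928/7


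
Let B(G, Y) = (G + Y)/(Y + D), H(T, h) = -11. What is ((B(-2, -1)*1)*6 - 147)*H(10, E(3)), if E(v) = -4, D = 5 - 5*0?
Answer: 3333/2 ≈ 1666.5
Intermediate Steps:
D = 5 (D = 5 + 0 = 5)
B(G, Y) = (G + Y)/(5 + Y) (B(G, Y) = (G + Y)/(Y + 5) = (G + Y)/(5 + Y))
((B(-2, -1)*1)*6 - 147)*H(10, E(3)) = ((((-2 - 1)/(5 - 1))*1)*6 - 147)*(-11) = (((-3/4)*1)*6 - 147)*(-11) = ((((¼)*(-3))*1)*6 - 147)*(-11) = (-¾*1*6 - 147)*(-11) = (-¾*6 - 147)*(-11) = (-9/2 - 147)*(-11) = -303/2*(-11) = 3333/2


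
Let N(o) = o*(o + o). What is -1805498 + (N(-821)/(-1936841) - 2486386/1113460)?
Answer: -1946867119858500313/1078297489930 ≈ -1.8055e+6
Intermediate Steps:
N(o) = 2*o² (N(o) = o*(2*o) = 2*o²)
-1805498 + (N(-821)/(-1936841) - 2486386/1113460) = -1805498 + ((2*(-821)²)/(-1936841) - 2486386/1113460) = -1805498 + ((2*674041)*(-1/1936841) - 2486386*1/1113460) = -1805498 + (1348082*(-1/1936841) - 1243193/556730) = -1805498 + (-1348082/1936841 - 1243193/556730) = -1805498 - 3158384865173/1078297489930 = -1946867119858500313/1078297489930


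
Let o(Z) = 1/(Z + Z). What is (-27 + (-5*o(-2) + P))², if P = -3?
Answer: 13225/16 ≈ 826.56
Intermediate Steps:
o(Z) = 1/(2*Z)
(-27 + (-5*o(-2) + P))² = (-27 + (-5/(2*(-2)) - 3))² = (-27 + (-5*(-1)/(2*2) - 3))² = (-27 + (-5*(-¼) - 3))² = (-27 + (5/4 - 3))² = (-27 - 7/4)² = (-115/4)² = 13225/16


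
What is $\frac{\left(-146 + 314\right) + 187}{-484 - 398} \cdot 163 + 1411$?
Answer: $\frac{1186637}{882} \approx 1345.4$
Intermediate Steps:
$\frac{\left(-146 + 314\right) + 187}{-484 - 398} \cdot 163 + 1411 = \frac{168 + 187}{-882} \cdot 163 + 1411 = 355 \left(- \frac{1}{882}\right) 163 + 1411 = \left(- \frac{355}{882}\right) 163 + 1411 = - \frac{57865}{882} + 1411 = \frac{1186637}{882}$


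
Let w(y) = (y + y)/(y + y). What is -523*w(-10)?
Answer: -523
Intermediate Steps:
w(y) = 1 (w(y) = (2*y)/((2*y)) = (2*y)*(1/(2*y)) = 1)
-523*w(-10) = -523*1 = -523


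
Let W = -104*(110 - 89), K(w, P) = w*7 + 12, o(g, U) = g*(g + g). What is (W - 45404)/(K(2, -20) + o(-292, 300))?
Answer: -23794/85277 ≈ -0.27902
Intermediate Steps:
o(g, U) = 2*g² (o(g, U) = g*(2*g) = 2*g²)
K(w, P) = 12 + 7*w (K(w, P) = 7*w + 12 = 12 + 7*w)
W = -2184 (W = -104*21 = -2184)
(W - 45404)/(K(2, -20) + o(-292, 300)) = (-2184 - 45404)/((12 + 7*2) + 2*(-292)²) = -47588/((12 + 14) + 2*85264) = -47588/(26 + 170528) = -47588/170554 = -47588*1/170554 = -23794/85277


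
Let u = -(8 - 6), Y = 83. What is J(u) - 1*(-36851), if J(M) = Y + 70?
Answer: 37004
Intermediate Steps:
u = -2 (u = -1*2 = -2)
J(M) = 153 (J(M) = 83 + 70 = 153)
J(u) - 1*(-36851) = 153 - 1*(-36851) = 153 + 36851 = 37004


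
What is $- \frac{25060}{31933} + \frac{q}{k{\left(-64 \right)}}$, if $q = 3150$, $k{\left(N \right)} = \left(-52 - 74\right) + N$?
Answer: $- \frac{10535035}{606727} \approx -17.364$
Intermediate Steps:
$k{\left(N \right)} = -126 + N$
$- \frac{25060}{31933} + \frac{q}{k{\left(-64 \right)}} = - \frac{25060}{31933} + \frac{3150}{-126 - 64} = \left(-25060\right) \frac{1}{31933} + \frac{3150}{-190} = - \frac{25060}{31933} + 3150 \left(- \frac{1}{190}\right) = - \frac{25060}{31933} - \frac{315}{19} = - \frac{10535035}{606727}$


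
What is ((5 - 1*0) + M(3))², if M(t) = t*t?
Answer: 196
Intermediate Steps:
M(t) = t²
((5 - 1*0) + M(3))² = ((5 - 1*0) + 3²)² = ((5 + 0) + 9)² = (5 + 9)² = 14² = 196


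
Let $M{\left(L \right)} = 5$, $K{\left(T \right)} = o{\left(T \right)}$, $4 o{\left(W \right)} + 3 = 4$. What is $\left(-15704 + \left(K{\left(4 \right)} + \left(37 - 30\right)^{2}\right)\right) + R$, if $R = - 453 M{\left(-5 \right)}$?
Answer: $- \frac{71679}{4} \approx -17920.0$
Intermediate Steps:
$o{\left(W \right)} = \frac{1}{4}$ ($o{\left(W \right)} = - \frac{3}{4} + \frac{1}{4} \cdot 4 = - \frac{3}{4} + 1 = \frac{1}{4}$)
$K{\left(T \right)} = \frac{1}{4}$
$R = -2265$ ($R = \left(-453\right) 5 = -2265$)
$\left(-15704 + \left(K{\left(4 \right)} + \left(37 - 30\right)^{2}\right)\right) + R = \left(-15704 + \left(\frac{1}{4} + \left(37 - 30\right)^{2}\right)\right) - 2265 = \left(-15704 + \left(\frac{1}{4} + 7^{2}\right)\right) - 2265 = \left(-15704 + \left(\frac{1}{4} + 49\right)\right) - 2265 = \left(-15704 + \frac{197}{4}\right) - 2265 = - \frac{62619}{4} - 2265 = - \frac{71679}{4}$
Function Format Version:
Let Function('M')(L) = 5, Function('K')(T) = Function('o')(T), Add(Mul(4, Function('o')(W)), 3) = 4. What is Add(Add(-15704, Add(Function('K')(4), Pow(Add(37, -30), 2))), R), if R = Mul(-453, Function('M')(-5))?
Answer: Rational(-71679, 4) ≈ -17920.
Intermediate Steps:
Function('o')(W) = Rational(1, 4) (Function('o')(W) = Add(Rational(-3, 4), Mul(Rational(1, 4), 4)) = Add(Rational(-3, 4), 1) = Rational(1, 4))
Function('K')(T) = Rational(1, 4)
R = -2265 (R = Mul(-453, 5) = -2265)
Add(Add(-15704, Add(Function('K')(4), Pow(Add(37, -30), 2))), R) = Add(Add(-15704, Add(Rational(1, 4), Pow(Add(37, -30), 2))), -2265) = Add(Add(-15704, Add(Rational(1, 4), Pow(7, 2))), -2265) = Add(Add(-15704, Add(Rational(1, 4), 49)), -2265) = Add(Add(-15704, Rational(197, 4)), -2265) = Add(Rational(-62619, 4), -2265) = Rational(-71679, 4)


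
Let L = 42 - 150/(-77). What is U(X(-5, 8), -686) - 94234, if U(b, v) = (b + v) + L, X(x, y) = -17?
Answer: -7306765/77 ≈ -94893.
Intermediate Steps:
L = 3384/77 (L = 42 - 150*(-1/77) = 42 + 150/77 = 3384/77 ≈ 43.948)
U(b, v) = 3384/77 + b + v (U(b, v) = (b + v) + 3384/77 = 3384/77 + b + v)
U(X(-5, 8), -686) - 94234 = (3384/77 - 17 - 686) - 94234 = -50747/77 - 94234 = -7306765/77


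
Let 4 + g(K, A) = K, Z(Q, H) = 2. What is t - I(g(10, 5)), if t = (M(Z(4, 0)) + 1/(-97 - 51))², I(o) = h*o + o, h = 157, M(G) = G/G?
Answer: -20743383/21904 ≈ -947.01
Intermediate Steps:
g(K, A) = -4 + K
M(G) = 1
I(o) = 158*o (I(o) = 157*o + o = 158*o)
t = 21609/21904 (t = (1 + 1/(-97 - 51))² = (1 + 1/(-148))² = (1 - 1/148)² = (147/148)² = 21609/21904 ≈ 0.98653)
t - I(g(10, 5)) = 21609/21904 - 158*(-4 + 10) = 21609/21904 - 158*6 = 21609/21904 - 1*948 = 21609/21904 - 948 = -20743383/21904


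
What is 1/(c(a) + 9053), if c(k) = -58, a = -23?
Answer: 1/8995 ≈ 0.00011117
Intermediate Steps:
1/(c(a) + 9053) = 1/(-58 + 9053) = 1/8995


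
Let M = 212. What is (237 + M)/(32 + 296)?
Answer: 449/328 ≈ 1.3689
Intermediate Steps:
(237 + M)/(32 + 296) = (237 + 212)/(32 + 296) = 449/328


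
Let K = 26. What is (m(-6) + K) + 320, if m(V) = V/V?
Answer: 347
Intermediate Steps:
m(V) = 1
(m(-6) + K) + 320 = (1 + 26) + 320 = 27 + 320 = 347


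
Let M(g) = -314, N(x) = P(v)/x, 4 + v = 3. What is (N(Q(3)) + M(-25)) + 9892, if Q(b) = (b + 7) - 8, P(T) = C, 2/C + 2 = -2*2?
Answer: 57467/6 ≈ 9577.8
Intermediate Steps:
v = -1 (v = -4 + 3 = -1)
C = -⅓ (C = 2/(-2 - 2*2) = 2/(-2 - 4) = 2/(-6) = 2*(-⅙) = -⅓ ≈ -0.33333)
P(T) = -⅓
Q(b) = -1 + b (Q(b) = (7 + b) - 8 = -1 + b)
N(x) = -1/(3*x)
(N(Q(3)) + M(-25)) + 9892 = (-1/(3*(-1 + 3)) - 314) + 9892 = (-⅓/2 - 314) + 9892 = (-⅓*½ - 314) + 9892 = (-⅙ - 314) + 9892 = -1885/6 + 9892 = 57467/6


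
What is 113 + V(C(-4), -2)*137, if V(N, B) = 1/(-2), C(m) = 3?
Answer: 89/2 ≈ 44.500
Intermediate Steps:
V(N, B) = -½ (V(N, B) = 1*(-½) = -½)
113 + V(C(-4), -2)*137 = 113 - ½*137 = 113 - 137/2 = 89/2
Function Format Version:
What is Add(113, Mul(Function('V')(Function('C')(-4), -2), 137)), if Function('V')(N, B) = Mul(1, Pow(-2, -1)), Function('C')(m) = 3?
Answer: Rational(89, 2) ≈ 44.500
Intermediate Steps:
Function('V')(N, B) = Rational(-1, 2) (Function('V')(N, B) = Mul(1, Rational(-1, 2)) = Rational(-1, 2))
Add(113, Mul(Function('V')(Function('C')(-4), -2), 137)) = Add(113, Mul(Rational(-1, 2), 137)) = Add(113, Rational(-137, 2)) = Rational(89, 2)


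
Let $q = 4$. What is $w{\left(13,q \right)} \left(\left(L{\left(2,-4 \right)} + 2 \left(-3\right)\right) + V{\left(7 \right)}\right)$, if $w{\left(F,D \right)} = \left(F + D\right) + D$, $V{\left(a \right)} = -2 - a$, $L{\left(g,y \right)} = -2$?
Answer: $-357$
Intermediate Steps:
$w{\left(F,D \right)} = F + 2 D$ ($w{\left(F,D \right)} = \left(D + F\right) + D = F + 2 D$)
$w{\left(13,q \right)} \left(\left(L{\left(2,-4 \right)} + 2 \left(-3\right)\right) + V{\left(7 \right)}\right) = \left(13 + 2 \cdot 4\right) \left(\left(-2 + 2 \left(-3\right)\right) - 9\right) = \left(13 + 8\right) \left(\left(-2 - 6\right) - 9\right) = 21 \left(-8 - 9\right) = 21 \left(-17\right) = -357$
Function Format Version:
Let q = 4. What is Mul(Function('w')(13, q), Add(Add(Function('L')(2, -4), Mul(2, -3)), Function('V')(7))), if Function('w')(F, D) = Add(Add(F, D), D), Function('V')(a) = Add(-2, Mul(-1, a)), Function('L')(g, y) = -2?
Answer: -357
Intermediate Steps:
Function('w')(F, D) = Add(F, Mul(2, D)) (Function('w')(F, D) = Add(Add(D, F), D) = Add(F, Mul(2, D)))
Mul(Function('w')(13, q), Add(Add(Function('L')(2, -4), Mul(2, -3)), Function('V')(7))) = Mul(Add(13, Mul(2, 4)), Add(Add(-2, Mul(2, -3)), Add(-2, Mul(-1, 7)))) = Mul(Add(13, 8), Add(Add(-2, -6), Add(-2, -7))) = Mul(21, Add(-8, -9)) = Mul(21, -17) = -357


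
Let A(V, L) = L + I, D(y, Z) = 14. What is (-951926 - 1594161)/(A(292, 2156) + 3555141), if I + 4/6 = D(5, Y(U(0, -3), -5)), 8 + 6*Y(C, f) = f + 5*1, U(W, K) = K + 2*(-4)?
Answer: -7638261/10671931 ≈ -0.71573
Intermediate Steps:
U(W, K) = -8 + K (U(W, K) = K - 8 = -8 + K)
Y(C, f) = -1/2 + f/6 (Y(C, f) = -4/3 + (f + 5*1)/6 = -4/3 + (f + 5)/6 = -4/3 + (5 + f)/6 = -4/3 + (5/6 + f/6) = -1/2 + f/6)
I = 40/3 (I = -2/3 + 14 = 40/3 ≈ 13.333)
A(V, L) = 40/3 + L (A(V, L) = L + 40/3 = 40/3 + L)
(-951926 - 1594161)/(A(292, 2156) + 3555141) = (-951926 - 1594161)/((40/3 + 2156) + 3555141) = -2546087/(6508/3 + 3555141) = -2546087/10671931/3 = -2546087*3/10671931 = -7638261/10671931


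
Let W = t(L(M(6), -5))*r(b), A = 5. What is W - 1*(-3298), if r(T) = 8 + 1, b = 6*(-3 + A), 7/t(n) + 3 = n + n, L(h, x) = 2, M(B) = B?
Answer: 3361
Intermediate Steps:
t(n) = 7/(-3 + 2*n) (t(n) = 7/(-3 + (n + n)) = 7/(-3 + 2*n))
b = 12 (b = 6*(-3 + 5) = 6*2 = 12)
r(T) = 9
W = 63 (W = (7/(-3 + 2*2))*9 = (7/(-3 + 4))*9 = (7/1)*9 = (7*1)*9 = 7*9 = 63)
W - 1*(-3298) = 63 - 1*(-3298) = 63 + 3298 = 3361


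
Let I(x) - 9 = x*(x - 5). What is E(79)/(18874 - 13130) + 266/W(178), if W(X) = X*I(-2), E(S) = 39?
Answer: 843785/11757968 ≈ 0.071763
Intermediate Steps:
I(x) = 9 + x*(-5 + x) (I(x) = 9 + x*(x - 5) = 9 + x*(-5 + x))
W(X) = 23*X (W(X) = X*(9 + (-2)**2 - 5*(-2)) = X*(9 + 4 + 10) = X*23 = 23*X)
E(79)/(18874 - 13130) + 266/W(178) = 39/(18874 - 13130) + 266/((23*178)) = 39/5744 + 266/4094 = 39*(1/5744) + 266*(1/4094) = 39/5744 + 133/2047 = 843785/11757968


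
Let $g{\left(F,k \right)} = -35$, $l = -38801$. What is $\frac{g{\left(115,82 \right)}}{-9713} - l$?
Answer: $\frac{376874148}{9713} \approx 38801.0$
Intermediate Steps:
$\frac{g{\left(115,82 \right)}}{-9713} - l = - \frac{35}{-9713} - -38801 = \left(-35\right) \left(- \frac{1}{9713}\right) + 38801 = \frac{35}{9713} + 38801 = \frac{376874148}{9713}$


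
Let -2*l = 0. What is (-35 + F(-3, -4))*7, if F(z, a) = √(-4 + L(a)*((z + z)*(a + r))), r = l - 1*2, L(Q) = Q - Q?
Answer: -245 + 14*I ≈ -245.0 + 14.0*I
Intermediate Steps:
l = 0 (l = -½*0 = 0)
L(Q) = 0
r = -2 (r = 0 - 1*2 = 0 - 2 = -2)
F(z, a) = 2*I (F(z, a) = √(-4 + 0*((z + z)*(a - 2))) = √(-4 + 0*((2*z)*(-2 + a))) = √(-4 + 0*(2*z*(-2 + a))) = √(-4 + 0) = √(-4) = 2*I)
(-35 + F(-3, -4))*7 = (-35 + 2*I)*7 = -245 + 14*I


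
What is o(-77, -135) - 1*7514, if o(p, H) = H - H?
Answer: -7514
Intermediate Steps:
o(p, H) = 0
o(-77, -135) - 1*7514 = 0 - 1*7514 = 0 - 7514 = -7514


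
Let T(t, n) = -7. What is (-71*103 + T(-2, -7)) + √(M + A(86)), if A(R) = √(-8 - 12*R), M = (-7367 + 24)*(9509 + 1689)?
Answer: -7320 + √(-82226914 + 4*I*√65) ≈ -7320.0 + 9067.9*I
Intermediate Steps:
M = -82226914 (M = -7343*11198 = -82226914)
(-71*103 + T(-2, -7)) + √(M + A(86)) = (-71*103 - 7) + √(-82226914 + 2*√(-2 - 3*86)) = (-7313 - 7) + √(-82226914 + 2*√(-2 - 258)) = -7320 + √(-82226914 + 2*√(-260)) = -7320 + √(-82226914 + 2*(2*I*√65)) = -7320 + √(-82226914 + 4*I*√65)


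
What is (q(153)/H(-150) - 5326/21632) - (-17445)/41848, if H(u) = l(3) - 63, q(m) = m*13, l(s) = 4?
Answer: -111964954811/3338131264 ≈ -33.541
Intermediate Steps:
q(m) = 13*m
H(u) = -59 (H(u) = 4 - 63 = -59)
(q(153)/H(-150) - 5326/21632) - (-17445)/41848 = ((13*153)/(-59) - 5326/21632) - (-17445)/41848 = (1989*(-1/59) - 5326*1/21632) - (-17445)/41848 = (-1989/59 - 2663/10816) - 1*(-17445/41848) = -21670141/638144 + 17445/41848 = -111964954811/3338131264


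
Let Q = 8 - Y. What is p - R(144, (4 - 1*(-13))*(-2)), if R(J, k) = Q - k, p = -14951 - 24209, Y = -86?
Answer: -39288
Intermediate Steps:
p = -39160
Q = 94 (Q = 8 - 1*(-86) = 8 + 86 = 94)
R(J, k) = 94 - k
p - R(144, (4 - 1*(-13))*(-2)) = -39160 - (94 - (4 - 1*(-13))*(-2)) = -39160 - (94 - (4 + 13)*(-2)) = -39160 - (94 - 17*(-2)) = -39160 - (94 - 1*(-34)) = -39160 - (94 + 34) = -39160 - 1*128 = -39160 - 128 = -39288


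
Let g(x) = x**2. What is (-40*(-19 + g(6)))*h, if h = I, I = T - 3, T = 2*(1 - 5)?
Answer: 7480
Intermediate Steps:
T = -8 (T = 2*(-4) = -8)
I = -11 (I = -8 - 3 = -11)
h = -11
(-40*(-19 + g(6)))*h = -40*(-19 + 6**2)*(-11) = -40*(-19 + 36)*(-11) = -40*17*(-11) = -680*(-11) = 7480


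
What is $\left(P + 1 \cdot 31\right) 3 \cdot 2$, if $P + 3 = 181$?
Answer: $1254$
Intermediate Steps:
$P = 178$ ($P = -3 + 181 = 178$)
$\left(P + 1 \cdot 31\right) 3 \cdot 2 = \left(178 + 1 \cdot 31\right) 3 \cdot 2 = \left(178 + 31\right) 6 = 209 \cdot 6 = 1254$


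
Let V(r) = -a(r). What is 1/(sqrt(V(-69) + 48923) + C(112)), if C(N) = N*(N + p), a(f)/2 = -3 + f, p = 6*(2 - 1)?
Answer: 13216/174613589 - sqrt(49067)/174613589 ≈ 7.4418e-5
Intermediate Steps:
p = 6 (p = 6*1 = 6)
a(f) = -6 + 2*f (a(f) = 2*(-3 + f) = -6 + 2*f)
V(r) = 6 - 2*r (V(r) = -(-6 + 2*r) = 6 - 2*r)
C(N) = N*(6 + N) (C(N) = N*(N + 6) = N*(6 + N))
1/(sqrt(V(-69) + 48923) + C(112)) = 1/(sqrt((6 - 2*(-69)) + 48923) + 112*(6 + 112)) = 1/(sqrt((6 + 138) + 48923) + 112*118) = 1/(sqrt(144 + 48923) + 13216) = 1/(sqrt(49067) + 13216) = 1/(13216 + sqrt(49067))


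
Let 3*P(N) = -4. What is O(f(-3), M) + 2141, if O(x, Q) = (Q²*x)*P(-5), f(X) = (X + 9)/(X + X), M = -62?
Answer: 21799/3 ≈ 7266.3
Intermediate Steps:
P(N) = -4/3 (P(N) = (⅓)*(-4) = -4/3)
f(X) = (9 + X)/(2*X) (f(X) = (9 + X)/((2*X)) = (9 + X)*(1/(2*X)) = (9 + X)/(2*X))
O(x, Q) = -4*x*Q²/3 (O(x, Q) = (Q²*x)*(-4/3) = (x*Q²)*(-4/3) = -4*x*Q²/3)
O(f(-3), M) + 2141 = -4/3*(½)*(9 - 3)/(-3)*(-62)² + 2141 = -4/3*(½)*(-⅓)*6*3844 + 2141 = -4/3*(-1)*3844 + 2141 = 15376/3 + 2141 = 21799/3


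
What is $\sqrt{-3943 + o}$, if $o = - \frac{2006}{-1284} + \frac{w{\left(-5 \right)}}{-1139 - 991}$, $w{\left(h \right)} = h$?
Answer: $\frac{i \sqrt{2047298505123}}{22791} \approx 62.781 i$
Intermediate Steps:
$o = \frac{35660}{22791}$ ($o = - \frac{2006}{-1284} - \frac{5}{-1139 - 991} = \left(-2006\right) \left(- \frac{1}{1284}\right) - \frac{5}{-1139 - 991} = \frac{1003}{642} - \frac{5}{-2130} = \frac{1003}{642} - - \frac{1}{426} = \frac{1003}{642} + \frac{1}{426} = \frac{35660}{22791} \approx 1.5647$)
$\sqrt{-3943 + o} = \sqrt{-3943 + \frac{35660}{22791}} = \sqrt{- \frac{89829253}{22791}} = \frac{i \sqrt{2047298505123}}{22791}$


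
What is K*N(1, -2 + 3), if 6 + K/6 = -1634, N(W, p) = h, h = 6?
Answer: -59040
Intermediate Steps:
N(W, p) = 6
K = -9840 (K = -36 + 6*(-1634) = -36 - 9804 = -9840)
K*N(1, -2 + 3) = -9840*6 = -59040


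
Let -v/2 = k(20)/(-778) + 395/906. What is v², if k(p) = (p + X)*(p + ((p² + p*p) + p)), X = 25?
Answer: 287972245365025/31052431089 ≈ 9273.8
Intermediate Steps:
k(p) = (25 + p)*(2*p + 2*p²) (k(p) = (p + 25)*(p + ((p² + p*p) + p)) = (25 + p)*(p + ((p² + p²) + p)) = (25 + p)*(p + (2*p² + p)) = (25 + p)*(p + (p + 2*p²)) = (25 + p)*(2*p + 2*p²))
v = 16969745/176217 (v = -2*((2*20*(25 + 20² + 26*20))/(-778) + 395/906) = -2*((2*20*(25 + 400 + 520))*(-1/778) + 395*(1/906)) = -2*((2*20*945)*(-1/778) + 395/906) = -2*(37800*(-1/778) + 395/906) = -2*(-18900/389 + 395/906) = -2*(-16969745/352434) = 16969745/176217 ≈ 96.300)
v² = (16969745/176217)² = 287972245365025/31052431089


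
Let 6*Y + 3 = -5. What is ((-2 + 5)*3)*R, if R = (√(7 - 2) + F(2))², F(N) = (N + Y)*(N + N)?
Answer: 109 + 48*√5 ≈ 216.33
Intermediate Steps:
Y = -4/3 (Y = -½ + (⅙)*(-5) = -½ - ⅚ = -4/3 ≈ -1.3333)
F(N) = 2*N*(-4/3 + N) (F(N) = (N - 4/3)*(N + N) = (-4/3 + N)*(2*N) = 2*N*(-4/3 + N))
R = (8/3 + √5)² (R = (√(7 - 2) + (⅔)*2*(-4 + 3*2))² = (√5 + (⅔)*2*(-4 + 6))² = (√5 + (⅔)*2*2)² = (√5 + 8/3)² = (8/3 + √5)² ≈ 24.037)
((-2 + 5)*3)*R = ((-2 + 5)*3)*(109/9 + 16*√5/3) = (3*3)*(109/9 + 16*√5/3) = 9*(109/9 + 16*√5/3) = 109 + 48*√5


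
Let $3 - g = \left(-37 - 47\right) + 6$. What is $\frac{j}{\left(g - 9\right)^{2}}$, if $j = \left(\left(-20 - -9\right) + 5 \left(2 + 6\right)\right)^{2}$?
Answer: $\frac{841}{5184} \approx 0.16223$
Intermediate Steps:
$g = 81$ ($g = 3 - \left(\left(-37 - 47\right) + 6\right) = 3 - \left(-84 + 6\right) = 3 - -78 = 3 + 78 = 81$)
$j = 841$ ($j = \left(\left(-20 + 9\right) + 5 \cdot 8\right)^{2} = \left(-11 + 40\right)^{2} = 29^{2} = 841$)
$\frac{j}{\left(g - 9\right)^{2}} = \frac{841}{\left(81 - 9\right)^{2}} = \frac{841}{72^{2}} = \frac{841}{5184}$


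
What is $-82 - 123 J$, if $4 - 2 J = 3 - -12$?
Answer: $\frac{1189}{2} \approx 594.5$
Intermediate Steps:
$J = - \frac{11}{2}$ ($J = 2 - \frac{3 - -12}{2} = 2 - \frac{3 + 12}{2} = 2 - \frac{15}{2} = - \frac{11}{2} \approx -5.5$)
$-82 - 123 J = -82 - - \frac{1353}{2} = -82 + \frac{1353}{2} = \frac{1189}{2}$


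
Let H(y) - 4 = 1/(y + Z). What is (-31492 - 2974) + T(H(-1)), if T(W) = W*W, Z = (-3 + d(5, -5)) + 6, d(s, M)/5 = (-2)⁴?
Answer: -231641143/6724 ≈ -34450.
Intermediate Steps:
d(s, M) = 80 (d(s, M) = 5*(-2)⁴ = 5*16 = 80)
Z = 83 (Z = (-3 + 80) + 6 = 77 + 6 = 83)
H(y) = 4 + 1/(83 + y) (H(y) = 4 + 1/(y + 83) = 4 + 1/(83 + y))
T(W) = W²
(-31492 - 2974) + T(H(-1)) = (-31492 - 2974) + ((333 + 4*(-1))/(83 - 1))² = -34466 + ((333 - 4)/82)² = -34466 + ((1/82)*329)² = -34466 + (329/82)² = -34466 + 108241/6724 = -231641143/6724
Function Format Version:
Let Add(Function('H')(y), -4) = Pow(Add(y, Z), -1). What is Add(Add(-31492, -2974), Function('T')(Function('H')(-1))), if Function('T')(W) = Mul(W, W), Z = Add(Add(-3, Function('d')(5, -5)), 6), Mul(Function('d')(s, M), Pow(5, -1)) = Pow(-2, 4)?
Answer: Rational(-231641143, 6724) ≈ -34450.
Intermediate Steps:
Function('d')(s, M) = 80 (Function('d')(s, M) = Mul(5, Pow(-2, 4)) = Mul(5, 16) = 80)
Z = 83 (Z = Add(Add(-3, 80), 6) = Add(77, 6) = 83)
Function('H')(y) = Add(4, Pow(Add(83, y), -1)) (Function('H')(y) = Add(4, Pow(Add(y, 83), -1)) = Add(4, Pow(Add(83, y), -1)))
Function('T')(W) = Pow(W, 2)
Add(Add(-31492, -2974), Function('T')(Function('H')(-1))) = Add(Add(-31492, -2974), Pow(Mul(Pow(Add(83, -1), -1), Add(333, Mul(4, -1))), 2)) = Add(-34466, Pow(Mul(Pow(82, -1), Add(333, -4)), 2)) = Add(-34466, Pow(Mul(Rational(1, 82), 329), 2)) = Add(-34466, Pow(Rational(329, 82), 2)) = Add(-34466, Rational(108241, 6724)) = Rational(-231641143, 6724)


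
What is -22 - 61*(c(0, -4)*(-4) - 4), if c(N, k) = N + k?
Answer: -754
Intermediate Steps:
-22 - 61*(c(0, -4)*(-4) - 4) = -22 - 61*((0 - 4)*(-4) - 4) = -22 - 61*(-4*(-4) - 4) = -22 - 61*(16 - 4) = -22 - 61*12 = -22 - 732 = -754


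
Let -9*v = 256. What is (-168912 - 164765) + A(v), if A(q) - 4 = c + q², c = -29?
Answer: -26964326/81 ≈ -3.3289e+5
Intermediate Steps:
v = -256/9 (v = -⅑*256 = -256/9 ≈ -28.444)
A(q) = -25 + q² (A(q) = 4 + (-29 + q²) = -25 + q²)
(-168912 - 164765) + A(v) = (-168912 - 164765) + (-25 + (-256/9)²) = -333677 + (-25 + 65536/81) = -333677 + 63511/81 = -26964326/81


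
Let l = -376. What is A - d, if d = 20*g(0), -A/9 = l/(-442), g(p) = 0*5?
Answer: -1692/221 ≈ -7.6561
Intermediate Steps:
g(p) = 0
A = -1692/221 (A = -(-3384)/(-442) = -(-3384)*(-1)/442 = -9*188/221 = -1692/221 ≈ -7.6561)
d = 0 (d = 20*0 = 0)
A - d = -1692/221 - 1*0 = -1692/221 + 0 = -1692/221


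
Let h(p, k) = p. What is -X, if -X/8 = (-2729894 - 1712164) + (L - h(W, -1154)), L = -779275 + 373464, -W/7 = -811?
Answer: -38828368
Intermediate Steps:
W = 5677 (W = -7*(-811) = 5677)
L = -405811
X = 38828368 (X = -8*((-2729894 - 1712164) + (-405811 - 1*5677)) = -8*(-4442058 + (-405811 - 5677)) = -8*(-4442058 - 411488) = -8*(-4853546) = 38828368)
-X = -1*38828368 = -38828368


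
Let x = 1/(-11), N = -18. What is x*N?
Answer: 18/11 ≈ 1.6364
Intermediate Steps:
x = -1/11 ≈ -0.090909
x*N = -1/11*(-18) = 18/11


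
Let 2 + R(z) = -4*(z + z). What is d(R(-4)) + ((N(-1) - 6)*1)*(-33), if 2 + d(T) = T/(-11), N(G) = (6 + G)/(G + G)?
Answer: 6067/22 ≈ 275.77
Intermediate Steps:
N(G) = (6 + G)/(2*G) (N(G) = (6 + G)/((2*G)) = (6 + G)*(1/(2*G)) = (6 + G)/(2*G))
R(z) = -2 - 8*z (R(z) = -2 - 4*(z + z) = -2 - 8*z)
d(T) = -2 - T/11 (d(T) = -2 + T/(-11) = -2 + T*(-1/11) = -2 - T/11)
d(R(-4)) + ((N(-1) - 6)*1)*(-33) = (-2 - (-2 - 8*(-4))/11) + (((½)*(6 - 1)/(-1) - 6)*1)*(-33) = (-2 - (-2 + 32)/11) + (((½)*(-1)*5 - 6)*1)*(-33) = (-2 - 1/11*30) + ((-5/2 - 6)*1)*(-33) = (-2 - 30/11) - 17/2*1*(-33) = -52/11 - 17/2*(-33) = -52/11 + 561/2 = 6067/22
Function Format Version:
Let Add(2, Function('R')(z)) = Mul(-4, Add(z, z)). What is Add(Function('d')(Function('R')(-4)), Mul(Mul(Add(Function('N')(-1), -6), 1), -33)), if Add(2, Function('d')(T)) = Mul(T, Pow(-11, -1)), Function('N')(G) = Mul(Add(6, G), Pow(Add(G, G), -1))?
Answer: Rational(6067, 22) ≈ 275.77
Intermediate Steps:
Function('N')(G) = Mul(Rational(1, 2), Pow(G, -1), Add(6, G)) (Function('N')(G) = Mul(Add(6, G), Pow(Mul(2, G), -1)) = Mul(Add(6, G), Mul(Rational(1, 2), Pow(G, -1))) = Mul(Rational(1, 2), Pow(G, -1), Add(6, G)))
Function('R')(z) = Add(-2, Mul(-8, z)) (Function('R')(z) = Add(-2, Mul(-4, Add(z, z))) = Add(-2, Mul(-4, Mul(2, z))) = Add(-2, Mul(-8, z)))
Function('d')(T) = Add(-2, Mul(Rational(-1, 11), T)) (Function('d')(T) = Add(-2, Mul(T, Pow(-11, -1))) = Add(-2, Mul(T, Rational(-1, 11))) = Add(-2, Mul(Rational(-1, 11), T)))
Add(Function('d')(Function('R')(-4)), Mul(Mul(Add(Function('N')(-1), -6), 1), -33)) = Add(Add(-2, Mul(Rational(-1, 11), Add(-2, Mul(-8, -4)))), Mul(Mul(Add(Mul(Rational(1, 2), Pow(-1, -1), Add(6, -1)), -6), 1), -33)) = Add(Add(-2, Mul(Rational(-1, 11), Add(-2, 32))), Mul(Mul(Add(Mul(Rational(1, 2), -1, 5), -6), 1), -33)) = Add(Add(-2, Mul(Rational(-1, 11), 30)), Mul(Mul(Add(Rational(-5, 2), -6), 1), -33)) = Add(Add(-2, Rational(-30, 11)), Mul(Mul(Rational(-17, 2), 1), -33)) = Add(Rational(-52, 11), Mul(Rational(-17, 2), -33)) = Add(Rational(-52, 11), Rational(561, 2)) = Rational(6067, 22)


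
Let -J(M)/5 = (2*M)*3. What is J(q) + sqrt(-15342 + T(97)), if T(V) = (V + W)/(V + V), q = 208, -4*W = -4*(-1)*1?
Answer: -6240 + I*sqrt(144348222)/97 ≈ -6240.0 + 123.86*I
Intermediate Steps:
W = -1 (W = -(-4*(-1))/4 = -1 ≈ -1.0000)
T(V) = (-1 + V)/(2*V) (T(V) = (V - 1)/(V + V) = (-1 + V)/((2*V)) = (-1 + V)*(1/(2*V)) = (-1 + V)/(2*V))
J(M) = -30*M (J(M) = -5*2*M*3 = -30*M)
J(q) + sqrt(-15342 + T(97)) = -30*208 + sqrt(-15342 + (1/2)*(-1 + 97)/97) = -6240 + sqrt(-15342 + (1/2)*(1/97)*96) = -6240 + sqrt(-15342 + 48/97) = -6240 + sqrt(-1488126/97) = -6240 + I*sqrt(144348222)/97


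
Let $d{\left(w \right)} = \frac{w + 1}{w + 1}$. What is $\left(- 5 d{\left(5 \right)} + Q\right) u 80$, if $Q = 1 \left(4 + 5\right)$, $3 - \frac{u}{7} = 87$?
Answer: $-188160$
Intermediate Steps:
$d{\left(w \right)} = 1$ ($d{\left(w \right)} = \frac{1 + w}{1 + w} = 1$)
$u = -588$ ($u = 21 - 609 = -588$)
$Q = 9$ ($Q = 1 \cdot 9 = 9$)
$\left(- 5 d{\left(5 \right)} + Q\right) u 80 = \left(\left(-5\right) 1 + 9\right) \left(-588\right) 80 = \left(-5 + 9\right) \left(-588\right) 80 = 4 \left(-588\right) 80 = \left(-2352\right) 80 = -188160$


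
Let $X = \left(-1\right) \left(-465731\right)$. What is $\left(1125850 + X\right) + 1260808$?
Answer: $2852389$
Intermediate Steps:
$X = 465731$
$\left(1125850 + X\right) + 1260808 = \left(1125850 + 465731\right) + 1260808 = 1591581 + 1260808 = 2852389$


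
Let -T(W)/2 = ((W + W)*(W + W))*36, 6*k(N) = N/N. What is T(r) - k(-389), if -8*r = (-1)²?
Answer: -14/3 ≈ -4.6667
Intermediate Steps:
k(N) = ⅙ (k(N) = (N/N)/6 = (⅙)*1 = ⅙)
r = -⅛ (r = -⅛*(-1)² = -⅛*1 = -⅛ ≈ -0.12500)
T(W) = -288*W² (T(W) = -2*(W + W)*(W + W)*36 = -2*(2*W)*(2*W)*36 = -2*4*W²*36 = -288*W²)
T(r) - k(-389) = -288*(-⅛)² - 1*⅙ = -288*1/64 - ⅙ = -9/2 - ⅙ = -14/3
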